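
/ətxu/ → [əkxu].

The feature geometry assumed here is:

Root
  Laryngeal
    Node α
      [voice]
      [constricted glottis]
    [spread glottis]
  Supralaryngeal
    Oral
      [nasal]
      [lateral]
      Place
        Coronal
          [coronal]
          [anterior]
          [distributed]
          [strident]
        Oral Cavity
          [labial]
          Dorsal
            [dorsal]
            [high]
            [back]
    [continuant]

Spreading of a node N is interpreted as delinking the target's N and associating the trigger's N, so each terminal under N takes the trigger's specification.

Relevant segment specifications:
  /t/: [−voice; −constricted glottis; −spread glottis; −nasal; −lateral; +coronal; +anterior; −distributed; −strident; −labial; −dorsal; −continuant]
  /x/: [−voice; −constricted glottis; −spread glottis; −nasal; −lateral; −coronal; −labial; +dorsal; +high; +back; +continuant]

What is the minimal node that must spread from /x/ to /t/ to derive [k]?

Place

Feature comparison: [coronal], [anterior], [distributed], [strident], [dorsal], [high], [back] differ between /t/ and [k]; the remaining terminals match.
Tracing each changed feature up the tree, the paths first meet at Place; any lower node misses at least one of them.
Delinking /t/'s Place and associating /x/'s Place gives precisely the feature bundle of [k].
[continuant], a feature on which the two segments disagree outside Place, is unchanged — nothing dominating it spread, and Place is the minimal sufficient constituent.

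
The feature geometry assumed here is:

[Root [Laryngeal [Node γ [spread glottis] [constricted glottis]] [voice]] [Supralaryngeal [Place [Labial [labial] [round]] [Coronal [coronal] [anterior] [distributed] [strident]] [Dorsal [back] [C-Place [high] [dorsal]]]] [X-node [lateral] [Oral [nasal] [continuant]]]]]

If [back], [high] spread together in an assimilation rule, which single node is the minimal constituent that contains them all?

[back] lies under Dorsal (below Supralaryngeal).
[high]: Root / Supralaryngeal / Place / Dorsal / C-Place / [high].
Dorsal is the lowest common ancestor — every listed feature sits under it, and no single subconstituent of Dorsal covers them all.

Dorsal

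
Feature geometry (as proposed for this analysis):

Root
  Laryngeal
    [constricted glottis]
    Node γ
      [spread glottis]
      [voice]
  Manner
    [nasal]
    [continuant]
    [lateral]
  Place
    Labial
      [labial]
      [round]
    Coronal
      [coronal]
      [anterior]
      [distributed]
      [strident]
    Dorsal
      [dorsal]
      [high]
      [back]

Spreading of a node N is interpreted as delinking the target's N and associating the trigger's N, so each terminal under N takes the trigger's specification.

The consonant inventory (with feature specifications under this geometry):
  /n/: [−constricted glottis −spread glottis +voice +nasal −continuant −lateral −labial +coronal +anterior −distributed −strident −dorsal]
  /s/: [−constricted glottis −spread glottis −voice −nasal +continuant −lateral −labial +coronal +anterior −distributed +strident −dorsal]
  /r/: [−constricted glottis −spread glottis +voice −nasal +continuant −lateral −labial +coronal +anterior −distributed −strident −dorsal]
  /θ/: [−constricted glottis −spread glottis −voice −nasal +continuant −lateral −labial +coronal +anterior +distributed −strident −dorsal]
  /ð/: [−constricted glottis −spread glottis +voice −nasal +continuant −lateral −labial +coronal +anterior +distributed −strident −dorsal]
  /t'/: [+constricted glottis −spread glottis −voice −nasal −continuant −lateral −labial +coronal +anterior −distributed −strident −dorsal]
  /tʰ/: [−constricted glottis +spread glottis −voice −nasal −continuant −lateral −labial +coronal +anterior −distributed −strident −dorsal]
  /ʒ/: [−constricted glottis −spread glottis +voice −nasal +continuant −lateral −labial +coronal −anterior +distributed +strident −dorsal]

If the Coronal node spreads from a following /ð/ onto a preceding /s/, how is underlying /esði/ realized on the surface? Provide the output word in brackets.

Coronal immediately or transitively dominates [coronal], [anterior], [distributed], [strident].
Spreading Coronal from /ð/ onto /s/ replaces those values with /ð/'s: [+coronal], [+anterior], [+distributed], [−strident]. Features outside Coronal ([constricted glottis], [spread glottis], [voice], …) stay as in /s/.
This feature bundle is that of [θ], so /esði/ surfaces as [eθði].

[eθði]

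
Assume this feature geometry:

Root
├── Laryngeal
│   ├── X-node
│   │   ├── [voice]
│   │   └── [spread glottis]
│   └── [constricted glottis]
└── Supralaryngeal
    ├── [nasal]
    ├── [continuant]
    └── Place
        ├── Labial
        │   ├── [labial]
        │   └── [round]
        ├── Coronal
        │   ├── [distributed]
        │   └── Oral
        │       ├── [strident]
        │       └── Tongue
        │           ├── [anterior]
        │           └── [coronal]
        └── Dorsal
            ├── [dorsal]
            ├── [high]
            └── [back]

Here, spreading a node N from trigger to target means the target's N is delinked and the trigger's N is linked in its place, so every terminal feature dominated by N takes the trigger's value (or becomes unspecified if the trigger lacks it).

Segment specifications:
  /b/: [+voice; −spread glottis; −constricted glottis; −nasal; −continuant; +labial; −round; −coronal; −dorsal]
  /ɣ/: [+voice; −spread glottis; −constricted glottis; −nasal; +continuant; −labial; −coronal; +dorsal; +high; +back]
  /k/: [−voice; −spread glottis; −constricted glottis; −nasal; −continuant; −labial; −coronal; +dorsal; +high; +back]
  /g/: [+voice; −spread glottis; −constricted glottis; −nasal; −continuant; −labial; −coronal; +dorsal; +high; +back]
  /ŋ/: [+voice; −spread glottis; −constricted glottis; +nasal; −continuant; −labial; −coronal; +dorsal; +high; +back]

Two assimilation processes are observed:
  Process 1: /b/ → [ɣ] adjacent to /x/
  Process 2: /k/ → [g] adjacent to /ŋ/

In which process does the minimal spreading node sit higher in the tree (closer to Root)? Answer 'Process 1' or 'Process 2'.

Process 1: the features that change are [continuant], [labial], [round], [dorsal], [high], [back]; the minimal node is Supralaryngeal (depth 1).
Process 2 alters [voice]; the lowest dominating node is [voice] (depth 3 from Root).
Supralaryngeal (depth 1) sits above [voice] (depth 3), making Process 1 the one with the higher spreading node.

Process 1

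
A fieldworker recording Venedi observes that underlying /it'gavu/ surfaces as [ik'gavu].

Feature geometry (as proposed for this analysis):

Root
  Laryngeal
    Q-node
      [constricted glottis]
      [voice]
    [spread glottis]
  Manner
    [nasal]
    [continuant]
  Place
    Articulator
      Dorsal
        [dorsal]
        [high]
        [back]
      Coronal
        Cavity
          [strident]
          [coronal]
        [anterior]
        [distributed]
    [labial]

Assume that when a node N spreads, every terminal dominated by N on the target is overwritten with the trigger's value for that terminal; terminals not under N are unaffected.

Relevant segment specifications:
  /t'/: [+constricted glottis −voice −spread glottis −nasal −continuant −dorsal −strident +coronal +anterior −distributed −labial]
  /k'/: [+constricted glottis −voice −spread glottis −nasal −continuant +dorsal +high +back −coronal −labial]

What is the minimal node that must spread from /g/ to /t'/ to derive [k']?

The alternation /t'/ → [k'] changes [coronal], [anterior], [distributed], [strident], [dorsal], [high], [back] and nothing else.
These terminals are all dominated by Articulator, and no proper subconstituent of Articulator covers them all; Articulator is their lowest common ancestor.
If Articulator spreads, every terminal under it takes /g/'s value, producing [k'] as observed.
Features on which the two segments disagree outside Articulator, such as [voice], [constricted glottis], are unchanged — nothing dominating them spread, and Articulator is the minimal sufficient constituent.

Articulator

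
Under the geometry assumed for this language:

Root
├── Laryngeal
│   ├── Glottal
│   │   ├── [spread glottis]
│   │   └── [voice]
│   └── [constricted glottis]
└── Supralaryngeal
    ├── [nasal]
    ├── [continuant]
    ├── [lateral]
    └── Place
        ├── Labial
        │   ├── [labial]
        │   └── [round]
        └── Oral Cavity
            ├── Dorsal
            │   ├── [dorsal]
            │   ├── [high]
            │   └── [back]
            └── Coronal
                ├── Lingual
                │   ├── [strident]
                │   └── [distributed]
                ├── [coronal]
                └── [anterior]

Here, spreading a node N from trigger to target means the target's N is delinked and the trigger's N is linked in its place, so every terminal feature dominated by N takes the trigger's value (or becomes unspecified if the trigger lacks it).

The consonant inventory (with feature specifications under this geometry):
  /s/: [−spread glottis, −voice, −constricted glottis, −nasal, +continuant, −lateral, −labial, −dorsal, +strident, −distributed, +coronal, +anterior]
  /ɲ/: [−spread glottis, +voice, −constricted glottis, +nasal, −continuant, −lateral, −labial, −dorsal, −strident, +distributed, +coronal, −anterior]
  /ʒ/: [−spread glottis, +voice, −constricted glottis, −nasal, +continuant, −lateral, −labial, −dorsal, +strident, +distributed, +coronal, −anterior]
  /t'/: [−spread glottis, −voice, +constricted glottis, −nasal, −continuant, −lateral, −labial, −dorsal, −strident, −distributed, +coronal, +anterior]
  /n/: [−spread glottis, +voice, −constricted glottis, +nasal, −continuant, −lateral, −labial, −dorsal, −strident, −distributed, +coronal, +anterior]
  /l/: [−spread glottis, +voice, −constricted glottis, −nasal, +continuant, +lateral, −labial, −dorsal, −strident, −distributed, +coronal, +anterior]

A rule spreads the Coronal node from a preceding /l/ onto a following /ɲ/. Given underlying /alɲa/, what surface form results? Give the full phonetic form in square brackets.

[alna]

Coronal immediately or transitively dominates [strident], [distributed], [coronal], [anterior].
Spreading Coronal from /l/ onto /ɲ/ replaces those values with /l/'s: [−strident], [−distributed], [+coronal], [+anterior]. Features outside Coronal ([spread glottis], [voice], [constricted glottis], …) stay as in /ɲ/.
The resulting bundle matches /n/ in the inventory; substituting it for /ɲ/ gives [alna].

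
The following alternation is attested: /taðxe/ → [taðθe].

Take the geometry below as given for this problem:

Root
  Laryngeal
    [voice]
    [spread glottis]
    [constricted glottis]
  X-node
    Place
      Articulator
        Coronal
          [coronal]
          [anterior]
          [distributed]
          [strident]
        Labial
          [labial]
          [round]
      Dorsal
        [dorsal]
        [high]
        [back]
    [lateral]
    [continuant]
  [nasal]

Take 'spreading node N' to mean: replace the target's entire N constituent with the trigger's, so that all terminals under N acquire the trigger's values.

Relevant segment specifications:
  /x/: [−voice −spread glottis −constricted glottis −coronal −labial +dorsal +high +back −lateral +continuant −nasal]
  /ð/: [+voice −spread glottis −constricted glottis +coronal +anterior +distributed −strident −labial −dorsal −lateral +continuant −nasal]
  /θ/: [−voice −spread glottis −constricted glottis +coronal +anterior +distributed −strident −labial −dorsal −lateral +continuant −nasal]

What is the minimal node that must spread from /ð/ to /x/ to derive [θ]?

Place

The alternation /x/ → [θ] changes [coronal], [anterior], [distributed], [strident], [dorsal], [high], [back] and nothing else.
These terminals are all dominated by Place, and no proper subconstituent of Place covers them all; Place is their lowest common ancestor.
Delinking /x/'s Place and associating /ð/'s Place gives precisely the feature bundle of [θ].
[voice] stays as in /x/ although /ð/ differs there, so no node dominating it spread; among the remaining candidates Place is the lowest that derives the output.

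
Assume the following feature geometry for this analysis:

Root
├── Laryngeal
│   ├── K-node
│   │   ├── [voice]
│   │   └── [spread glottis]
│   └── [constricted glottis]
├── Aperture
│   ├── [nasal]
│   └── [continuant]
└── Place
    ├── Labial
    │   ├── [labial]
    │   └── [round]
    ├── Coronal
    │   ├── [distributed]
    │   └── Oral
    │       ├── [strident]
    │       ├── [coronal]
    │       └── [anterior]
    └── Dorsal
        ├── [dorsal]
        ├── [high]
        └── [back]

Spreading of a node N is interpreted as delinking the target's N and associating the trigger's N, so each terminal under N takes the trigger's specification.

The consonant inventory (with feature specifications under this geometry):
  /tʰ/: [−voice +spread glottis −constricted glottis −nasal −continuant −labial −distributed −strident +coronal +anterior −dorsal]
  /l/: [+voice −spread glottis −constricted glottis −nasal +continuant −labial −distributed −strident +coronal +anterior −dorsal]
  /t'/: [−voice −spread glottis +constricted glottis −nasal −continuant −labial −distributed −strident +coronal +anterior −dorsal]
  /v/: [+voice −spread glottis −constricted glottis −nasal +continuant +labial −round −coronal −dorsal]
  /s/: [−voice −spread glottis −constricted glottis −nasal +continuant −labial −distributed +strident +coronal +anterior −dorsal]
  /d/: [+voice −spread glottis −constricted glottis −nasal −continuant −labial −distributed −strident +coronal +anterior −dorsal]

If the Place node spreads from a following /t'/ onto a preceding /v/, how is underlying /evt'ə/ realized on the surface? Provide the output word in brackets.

Place immediately or transitively dominates [labial], [round], [distributed], [strident], [coronal], [anterior], [dorsal], [high], [back].
After delinking /v/'s Place and linking /t'/'s, the affected terminals become [−labial], [−distributed], [−strident], [+coronal], [+anterior], [−dorsal]; [voice], [spread glottis], [constricted glottis], … (outside Place) are retained from /v/.
This feature bundle is that of [l], so /evt'ə/ surfaces as [elt'ə].

[elt'ə]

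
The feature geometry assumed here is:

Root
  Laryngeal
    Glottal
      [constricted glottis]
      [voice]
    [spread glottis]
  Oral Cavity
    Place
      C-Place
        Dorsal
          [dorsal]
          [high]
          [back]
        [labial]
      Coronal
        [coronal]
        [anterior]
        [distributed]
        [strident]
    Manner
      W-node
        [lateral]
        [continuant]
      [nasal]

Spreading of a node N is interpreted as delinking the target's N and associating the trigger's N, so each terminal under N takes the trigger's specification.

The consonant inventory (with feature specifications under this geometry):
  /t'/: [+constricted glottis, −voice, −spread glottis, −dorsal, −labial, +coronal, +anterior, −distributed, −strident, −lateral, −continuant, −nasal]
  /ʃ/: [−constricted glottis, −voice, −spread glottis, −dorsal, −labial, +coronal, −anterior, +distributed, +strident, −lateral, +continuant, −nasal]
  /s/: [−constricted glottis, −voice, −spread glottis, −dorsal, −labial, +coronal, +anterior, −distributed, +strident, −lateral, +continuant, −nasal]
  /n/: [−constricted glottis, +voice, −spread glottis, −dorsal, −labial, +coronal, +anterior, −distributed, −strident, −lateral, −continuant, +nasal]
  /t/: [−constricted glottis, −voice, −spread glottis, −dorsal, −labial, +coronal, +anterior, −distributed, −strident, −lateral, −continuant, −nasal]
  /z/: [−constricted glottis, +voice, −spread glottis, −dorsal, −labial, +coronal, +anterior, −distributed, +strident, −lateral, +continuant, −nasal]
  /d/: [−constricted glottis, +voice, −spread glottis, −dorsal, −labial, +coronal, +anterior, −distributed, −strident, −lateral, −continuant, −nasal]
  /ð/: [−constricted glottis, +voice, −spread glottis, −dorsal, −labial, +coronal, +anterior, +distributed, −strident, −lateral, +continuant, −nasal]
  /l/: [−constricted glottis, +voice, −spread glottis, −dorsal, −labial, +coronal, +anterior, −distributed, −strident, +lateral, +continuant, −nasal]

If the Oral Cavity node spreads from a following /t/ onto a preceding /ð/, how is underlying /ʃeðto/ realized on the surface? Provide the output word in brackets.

Oral Cavity immediately or transitively dominates [dorsal], [high], [back], [labial], [coronal], [anterior], [distributed], [strident], [lateral], [continuant], [nasal].
Spreading Oral Cavity from /t/ onto /ð/ replaces those values with /t/'s: [−dorsal], [−labial], [+coronal], [+anterior], [−distributed], [−strident], [−lateral], [−continuant], [−nasal]. Features outside Oral Cavity ([constricted glottis], [voice], [spread glottis]) stay as in /ð/.
The resulting bundle matches /d/ in the inventory; substituting it for /ð/ gives [ʃedto].

[ʃedto]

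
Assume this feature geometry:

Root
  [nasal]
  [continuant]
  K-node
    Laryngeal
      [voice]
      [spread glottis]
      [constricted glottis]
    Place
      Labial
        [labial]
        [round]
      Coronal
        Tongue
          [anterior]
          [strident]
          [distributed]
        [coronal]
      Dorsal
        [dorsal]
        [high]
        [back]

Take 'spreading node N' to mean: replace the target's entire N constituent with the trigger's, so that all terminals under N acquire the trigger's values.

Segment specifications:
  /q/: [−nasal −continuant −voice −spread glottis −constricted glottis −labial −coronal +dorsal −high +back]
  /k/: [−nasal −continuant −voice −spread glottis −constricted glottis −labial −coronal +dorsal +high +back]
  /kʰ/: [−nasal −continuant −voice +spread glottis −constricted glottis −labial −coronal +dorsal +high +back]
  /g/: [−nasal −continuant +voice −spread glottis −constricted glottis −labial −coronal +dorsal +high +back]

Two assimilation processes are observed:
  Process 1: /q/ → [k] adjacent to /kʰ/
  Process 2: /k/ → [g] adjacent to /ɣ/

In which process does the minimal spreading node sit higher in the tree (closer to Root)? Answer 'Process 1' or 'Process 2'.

Process 2

Process 1: the feature that changes is [high]; the minimal node is [high] (depth 4).
In Process 2, [voice] changes, so the minimal spreading node is [voice] at depth 3.
[voice] (depth 3) sits above [high] (depth 4), making Process 2 the one with the higher spreading node.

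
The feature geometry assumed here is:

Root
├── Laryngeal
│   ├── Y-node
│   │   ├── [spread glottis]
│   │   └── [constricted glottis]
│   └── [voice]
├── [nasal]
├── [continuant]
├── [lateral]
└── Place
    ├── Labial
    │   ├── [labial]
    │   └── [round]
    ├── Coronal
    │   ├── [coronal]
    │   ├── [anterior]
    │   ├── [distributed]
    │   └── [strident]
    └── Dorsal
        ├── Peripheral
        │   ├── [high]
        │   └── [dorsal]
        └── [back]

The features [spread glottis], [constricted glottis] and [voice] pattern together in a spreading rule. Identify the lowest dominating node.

Laryngeal

[spread glottis] is immediately dominated by Y-node.
[constricted glottis] is immediately dominated by Y-node.
[voice] is immediately dominated by Laryngeal.
The listed terminals split across distinct daughters of Laryngeal, so Laryngeal itself is the smallest node containing them all.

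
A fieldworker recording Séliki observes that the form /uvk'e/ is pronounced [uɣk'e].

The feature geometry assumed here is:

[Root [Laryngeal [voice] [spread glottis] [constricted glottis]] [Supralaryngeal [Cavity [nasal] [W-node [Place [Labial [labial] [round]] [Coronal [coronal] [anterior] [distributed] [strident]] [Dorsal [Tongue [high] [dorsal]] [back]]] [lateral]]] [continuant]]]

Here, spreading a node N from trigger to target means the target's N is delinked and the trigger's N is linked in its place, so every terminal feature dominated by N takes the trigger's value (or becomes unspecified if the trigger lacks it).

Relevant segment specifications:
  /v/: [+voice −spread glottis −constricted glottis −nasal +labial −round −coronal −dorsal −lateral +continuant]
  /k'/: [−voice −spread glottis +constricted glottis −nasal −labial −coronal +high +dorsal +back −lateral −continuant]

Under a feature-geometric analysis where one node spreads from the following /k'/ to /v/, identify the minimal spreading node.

Place

Feature comparison: [labial], [round], [dorsal], [high], [back] differ between /v/ and [ɣ]; the remaining terminals match.
These terminals are all dominated by Place, and no proper subconstituent of Place covers them all; Place is their lowest common ancestor.
Delinking /v/'s Place and associating /k'/'s Place gives precisely the feature bundle of [ɣ].
[voice], [constricted glottis] stay as in /v/ although /k'/ differs there, so no node dominating them spread; among the remaining candidates Place is the lowest that derives the output.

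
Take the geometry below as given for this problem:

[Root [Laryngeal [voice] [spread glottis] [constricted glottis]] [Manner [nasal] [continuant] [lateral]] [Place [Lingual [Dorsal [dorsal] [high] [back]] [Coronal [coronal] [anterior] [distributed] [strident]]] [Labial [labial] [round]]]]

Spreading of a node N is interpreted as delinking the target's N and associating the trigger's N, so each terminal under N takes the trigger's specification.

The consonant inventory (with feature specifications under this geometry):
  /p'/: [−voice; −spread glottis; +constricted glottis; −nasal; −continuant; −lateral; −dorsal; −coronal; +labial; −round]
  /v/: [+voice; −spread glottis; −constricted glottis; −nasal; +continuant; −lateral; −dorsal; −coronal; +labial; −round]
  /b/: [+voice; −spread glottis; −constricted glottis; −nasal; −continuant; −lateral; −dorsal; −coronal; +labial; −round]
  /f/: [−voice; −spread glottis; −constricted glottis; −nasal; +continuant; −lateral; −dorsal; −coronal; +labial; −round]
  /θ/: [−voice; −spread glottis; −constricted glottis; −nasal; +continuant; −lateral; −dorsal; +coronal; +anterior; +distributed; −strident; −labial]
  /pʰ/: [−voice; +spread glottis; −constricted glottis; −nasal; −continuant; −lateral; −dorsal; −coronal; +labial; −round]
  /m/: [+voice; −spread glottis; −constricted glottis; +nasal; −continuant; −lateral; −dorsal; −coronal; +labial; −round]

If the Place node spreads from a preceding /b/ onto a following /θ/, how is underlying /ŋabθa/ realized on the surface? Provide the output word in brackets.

Place immediately or transitively dominates [dorsal], [high], [back], [coronal], [anterior], [distributed], [strident], [labial], [round].
Spreading Place from /b/ onto /θ/ replaces those values with /b/'s: [−dorsal], [−coronal], [+labial], [−round]. Features outside Place ([voice], [spread glottis], [constricted glottis], …) stay as in /θ/.
Among the inventory, only /f/ has exactly this specification, giving the surface form [ŋabfa].

[ŋabfa]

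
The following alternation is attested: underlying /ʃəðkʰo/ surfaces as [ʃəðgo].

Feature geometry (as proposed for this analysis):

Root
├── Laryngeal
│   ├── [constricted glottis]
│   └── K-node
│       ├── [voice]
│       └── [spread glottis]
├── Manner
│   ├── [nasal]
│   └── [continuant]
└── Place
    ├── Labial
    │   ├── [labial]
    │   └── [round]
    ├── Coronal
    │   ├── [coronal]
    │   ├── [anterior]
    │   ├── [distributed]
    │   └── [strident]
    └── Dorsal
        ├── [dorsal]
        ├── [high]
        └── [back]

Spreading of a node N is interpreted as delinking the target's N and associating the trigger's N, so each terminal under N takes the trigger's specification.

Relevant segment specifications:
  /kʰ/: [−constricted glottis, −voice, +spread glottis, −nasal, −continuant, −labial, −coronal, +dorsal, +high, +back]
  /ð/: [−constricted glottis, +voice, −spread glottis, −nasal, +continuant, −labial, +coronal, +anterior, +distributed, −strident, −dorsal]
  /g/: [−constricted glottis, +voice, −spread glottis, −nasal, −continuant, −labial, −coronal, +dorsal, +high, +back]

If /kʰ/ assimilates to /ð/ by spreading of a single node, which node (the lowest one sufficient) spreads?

K-node

Comparing /kʰ/ with its surface form [g], the features that change are [voice], [spread glottis].
These terminals are all dominated by K-node, and no proper subconstituent of K-node covers them all; K-node is their lowest common ancestor.
Spreading K-node from /ð/ overwrites each of those terminals with /ð/'s values, yielding exactly [g].
Features on which the two segments disagree outside K-node, such as [coronal], [dorsal], are unchanged — nothing dominating them spread, and K-node is the minimal sufficient constituent.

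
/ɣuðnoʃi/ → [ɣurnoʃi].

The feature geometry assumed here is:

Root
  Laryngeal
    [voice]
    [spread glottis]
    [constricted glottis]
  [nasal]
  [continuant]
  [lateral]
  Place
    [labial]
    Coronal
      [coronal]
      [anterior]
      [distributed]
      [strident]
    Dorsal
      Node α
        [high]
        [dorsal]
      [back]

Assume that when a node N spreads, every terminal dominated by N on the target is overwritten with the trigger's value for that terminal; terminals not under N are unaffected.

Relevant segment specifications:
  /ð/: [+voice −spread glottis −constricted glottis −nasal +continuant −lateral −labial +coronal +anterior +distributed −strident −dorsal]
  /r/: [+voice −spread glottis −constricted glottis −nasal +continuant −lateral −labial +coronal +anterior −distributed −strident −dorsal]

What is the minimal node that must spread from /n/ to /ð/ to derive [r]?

[distributed]

Comparing /ð/ with its surface form [r], the only feature that changes is [distributed].
With a single altered terminal, the smallest constituent that could spread is that terminal — [distributed].
[nasal], [continuant] stay as in /ð/ although /n/ differs there, so no node dominating them spread; among the remaining candidates [distributed] is the lowest that derives the output.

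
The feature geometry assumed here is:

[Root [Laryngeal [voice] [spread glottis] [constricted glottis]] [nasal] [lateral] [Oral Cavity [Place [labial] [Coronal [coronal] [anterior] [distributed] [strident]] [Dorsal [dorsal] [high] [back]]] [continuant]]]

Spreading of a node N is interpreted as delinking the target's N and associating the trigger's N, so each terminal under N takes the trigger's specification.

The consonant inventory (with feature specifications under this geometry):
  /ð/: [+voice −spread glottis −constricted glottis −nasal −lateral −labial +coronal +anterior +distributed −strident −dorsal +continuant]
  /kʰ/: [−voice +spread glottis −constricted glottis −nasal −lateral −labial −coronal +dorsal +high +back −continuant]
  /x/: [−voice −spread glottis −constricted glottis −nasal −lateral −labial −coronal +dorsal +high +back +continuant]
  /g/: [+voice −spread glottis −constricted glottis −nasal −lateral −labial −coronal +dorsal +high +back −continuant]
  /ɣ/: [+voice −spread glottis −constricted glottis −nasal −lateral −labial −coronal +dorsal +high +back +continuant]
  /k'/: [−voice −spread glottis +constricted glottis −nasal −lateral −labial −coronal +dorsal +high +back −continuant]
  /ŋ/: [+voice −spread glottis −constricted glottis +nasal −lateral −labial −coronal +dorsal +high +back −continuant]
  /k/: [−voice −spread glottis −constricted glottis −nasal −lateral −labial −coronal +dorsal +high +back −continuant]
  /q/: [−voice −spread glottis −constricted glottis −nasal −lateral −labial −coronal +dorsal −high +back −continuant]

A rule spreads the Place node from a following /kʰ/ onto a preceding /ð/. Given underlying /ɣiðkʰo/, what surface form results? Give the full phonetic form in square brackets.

Place immediately or transitively dominates [labial], [coronal], [anterior], [distributed], [strident], [dorsal], [high], [back].
Spreading Place from /kʰ/ onto /ð/ replaces those values with /kʰ/'s: [−labial], [−coronal], [+dorsal], [+high], [+back]. Features outside Place ([voice], [spread glottis], [constricted glottis], …) stay as in /ð/.
The resulting bundle matches /ɣ/ in the inventory; substituting it for /ð/ gives [ɣiɣkʰo].

[ɣiɣkʰo]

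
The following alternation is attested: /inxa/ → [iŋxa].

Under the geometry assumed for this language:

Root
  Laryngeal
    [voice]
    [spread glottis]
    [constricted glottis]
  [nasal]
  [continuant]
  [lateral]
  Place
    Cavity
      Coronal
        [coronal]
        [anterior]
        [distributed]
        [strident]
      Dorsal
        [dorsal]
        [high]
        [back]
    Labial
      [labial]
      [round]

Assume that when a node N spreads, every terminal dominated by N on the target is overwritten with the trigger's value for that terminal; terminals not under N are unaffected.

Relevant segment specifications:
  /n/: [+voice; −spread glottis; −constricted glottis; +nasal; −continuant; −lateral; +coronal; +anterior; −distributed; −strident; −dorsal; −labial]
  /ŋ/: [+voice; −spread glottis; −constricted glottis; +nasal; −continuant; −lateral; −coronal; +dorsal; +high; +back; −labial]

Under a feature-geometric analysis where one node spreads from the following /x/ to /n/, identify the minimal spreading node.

Cavity

The alternation /n/ → [ŋ] changes [coronal], [anterior], [distributed], [strident], [dorsal], [high], [back] and nothing else.
The smallest constituent containing every changed terminal is Cavity — each of its daughters lacks at least one of the affected features.
Delinking /n/'s Cavity and associating /x/'s Cavity gives precisely the feature bundle of [ŋ].
Features on which the two segments disagree outside Cavity, such as [voice], [continuant], are unchanged — nothing dominating them spread, and Cavity is the minimal sufficient constituent.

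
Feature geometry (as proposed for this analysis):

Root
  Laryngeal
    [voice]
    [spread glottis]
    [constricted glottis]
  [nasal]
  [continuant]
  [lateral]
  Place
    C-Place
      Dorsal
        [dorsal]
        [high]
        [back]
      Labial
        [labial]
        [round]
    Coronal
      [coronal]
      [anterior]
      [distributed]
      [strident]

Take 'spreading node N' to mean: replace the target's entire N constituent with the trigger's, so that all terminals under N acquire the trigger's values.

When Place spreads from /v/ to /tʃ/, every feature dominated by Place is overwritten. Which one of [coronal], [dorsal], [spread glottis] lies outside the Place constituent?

Under this geometry, Place contains [dorsal], [high], [back], [labial], [round], [coronal], [anterior], [distributed], [strident].
[coronal], [dorsal] all lie under Place, so they are overwritten when Place spreads.
[spread glottis] is not within the Place subtree (it hangs from Laryngeal), so /tʃ/'s [spread glottis] value survives.

[spread glottis]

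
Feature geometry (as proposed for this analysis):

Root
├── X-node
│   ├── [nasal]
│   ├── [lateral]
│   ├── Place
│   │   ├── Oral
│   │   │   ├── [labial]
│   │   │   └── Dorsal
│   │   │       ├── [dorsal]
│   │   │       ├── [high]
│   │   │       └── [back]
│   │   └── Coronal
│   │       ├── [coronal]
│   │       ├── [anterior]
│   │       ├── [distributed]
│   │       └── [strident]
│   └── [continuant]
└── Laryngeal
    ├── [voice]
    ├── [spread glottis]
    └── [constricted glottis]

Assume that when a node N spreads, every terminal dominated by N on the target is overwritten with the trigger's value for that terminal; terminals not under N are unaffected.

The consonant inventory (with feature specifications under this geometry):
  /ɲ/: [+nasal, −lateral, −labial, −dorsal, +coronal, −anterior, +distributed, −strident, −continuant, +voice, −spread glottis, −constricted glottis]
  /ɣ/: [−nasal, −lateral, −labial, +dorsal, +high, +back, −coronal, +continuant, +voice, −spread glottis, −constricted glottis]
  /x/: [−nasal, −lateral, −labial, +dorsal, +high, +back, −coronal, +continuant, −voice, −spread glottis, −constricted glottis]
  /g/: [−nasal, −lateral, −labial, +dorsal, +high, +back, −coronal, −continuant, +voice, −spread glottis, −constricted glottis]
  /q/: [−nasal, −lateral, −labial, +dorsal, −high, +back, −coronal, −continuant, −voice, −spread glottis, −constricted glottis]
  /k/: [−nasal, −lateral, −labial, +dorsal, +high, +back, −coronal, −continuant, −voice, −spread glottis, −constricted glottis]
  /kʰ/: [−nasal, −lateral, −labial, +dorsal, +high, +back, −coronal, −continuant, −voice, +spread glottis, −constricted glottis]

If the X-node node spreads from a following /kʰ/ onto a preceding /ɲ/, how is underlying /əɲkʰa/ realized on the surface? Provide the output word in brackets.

[əgkʰa]

Terminals under X-node in this geometry: [nasal], [lateral], [labial], [dorsal], [high], [back], [coronal], [anterior], [distributed], [strident], [continuant].
The target acquires /kʰ/'s values for everything under X-node — [−nasal], [−lateral], [−labial], [+dorsal], [+high], [+back], [−coronal], [−continuant] — while keeping its own [voice], [spread glottis], [constricted glottis].
Among the inventory, only /g/ has exactly this specification, giving the surface form [əgkʰa].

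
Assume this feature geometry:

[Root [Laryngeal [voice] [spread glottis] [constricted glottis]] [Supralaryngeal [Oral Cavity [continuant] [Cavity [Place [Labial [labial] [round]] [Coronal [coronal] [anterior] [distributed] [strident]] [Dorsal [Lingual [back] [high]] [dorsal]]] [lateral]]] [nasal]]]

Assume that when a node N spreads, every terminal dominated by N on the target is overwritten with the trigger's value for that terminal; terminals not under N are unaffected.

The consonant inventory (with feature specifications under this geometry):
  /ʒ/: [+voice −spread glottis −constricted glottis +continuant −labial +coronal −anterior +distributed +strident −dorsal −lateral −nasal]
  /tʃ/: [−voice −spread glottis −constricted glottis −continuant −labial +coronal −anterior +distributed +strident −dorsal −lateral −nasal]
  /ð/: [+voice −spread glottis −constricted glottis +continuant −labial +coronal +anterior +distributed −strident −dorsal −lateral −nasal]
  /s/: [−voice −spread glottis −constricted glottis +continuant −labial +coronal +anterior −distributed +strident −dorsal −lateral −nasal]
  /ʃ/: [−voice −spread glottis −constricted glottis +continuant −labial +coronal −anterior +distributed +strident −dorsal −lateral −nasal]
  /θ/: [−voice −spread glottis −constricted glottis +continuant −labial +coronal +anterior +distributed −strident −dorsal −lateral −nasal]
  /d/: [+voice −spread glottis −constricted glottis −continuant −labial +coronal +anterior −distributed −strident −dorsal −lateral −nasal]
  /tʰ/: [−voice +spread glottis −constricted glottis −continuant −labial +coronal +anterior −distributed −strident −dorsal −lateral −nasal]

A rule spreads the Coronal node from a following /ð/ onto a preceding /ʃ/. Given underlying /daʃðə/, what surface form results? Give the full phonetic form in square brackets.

The Coronal node dominates the terminals [coronal], [anterior], [distributed], [strident].
Spreading Coronal from /ð/ onto /ʃ/ replaces those values with /ð/'s: [+coronal], [+anterior], [+distributed], [−strident]. Features outside Coronal ([voice], [spread glottis], [constricted glottis], …) stay as in /ʃ/.
The resulting bundle matches /θ/ in the inventory; substituting it for /ʃ/ gives [daθðə].

[daθðə]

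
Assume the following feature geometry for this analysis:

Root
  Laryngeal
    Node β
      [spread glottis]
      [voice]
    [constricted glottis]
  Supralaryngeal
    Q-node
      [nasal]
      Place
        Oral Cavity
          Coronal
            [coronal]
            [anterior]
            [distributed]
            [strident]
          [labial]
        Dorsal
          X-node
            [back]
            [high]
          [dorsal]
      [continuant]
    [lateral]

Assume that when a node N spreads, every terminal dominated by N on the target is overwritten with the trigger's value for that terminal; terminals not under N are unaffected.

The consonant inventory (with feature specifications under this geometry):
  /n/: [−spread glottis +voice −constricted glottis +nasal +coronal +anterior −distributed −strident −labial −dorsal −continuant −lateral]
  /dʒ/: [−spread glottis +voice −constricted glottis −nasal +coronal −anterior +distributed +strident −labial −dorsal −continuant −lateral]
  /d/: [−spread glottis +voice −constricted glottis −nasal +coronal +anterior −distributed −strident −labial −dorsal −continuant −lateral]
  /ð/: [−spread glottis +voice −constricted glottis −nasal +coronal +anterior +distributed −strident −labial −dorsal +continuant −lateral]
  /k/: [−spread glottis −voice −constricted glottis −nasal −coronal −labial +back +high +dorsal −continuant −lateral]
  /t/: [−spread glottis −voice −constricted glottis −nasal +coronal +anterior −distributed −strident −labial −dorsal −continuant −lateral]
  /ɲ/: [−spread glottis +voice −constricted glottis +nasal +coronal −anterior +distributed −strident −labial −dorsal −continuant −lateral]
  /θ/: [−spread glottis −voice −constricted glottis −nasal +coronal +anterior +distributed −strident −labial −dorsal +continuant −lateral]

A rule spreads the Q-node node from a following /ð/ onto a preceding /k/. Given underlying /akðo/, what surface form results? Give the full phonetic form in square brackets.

Terminals under Q-node in this geometry: [nasal], [coronal], [anterior], [distributed], [strident], [labial], [back], [high], [dorsal], [continuant].
Spreading Q-node from /ð/ onto /k/ replaces those values with /ð/'s: [−nasal], [+coronal], [+anterior], [+distributed], [−strident], [−labial], [−dorsal], [+continuant]. Features outside Q-node ([spread glottis], [voice], [constricted glottis], …) stay as in /k/.
The resulting bundle matches /θ/ in the inventory; substituting it for /k/ gives [aθðo].

[aθðo]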